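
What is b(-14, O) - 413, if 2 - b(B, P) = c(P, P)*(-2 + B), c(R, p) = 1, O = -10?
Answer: -395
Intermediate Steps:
b(B, P) = 4 - B (b(B, P) = 2 - (-2 + B) = 2 + (2 - B) = 4 - B)
b(-14, O) - 413 = (4 - 1*(-14)) - 413 = (4 + 14) - 413 = 18 - 413 = -395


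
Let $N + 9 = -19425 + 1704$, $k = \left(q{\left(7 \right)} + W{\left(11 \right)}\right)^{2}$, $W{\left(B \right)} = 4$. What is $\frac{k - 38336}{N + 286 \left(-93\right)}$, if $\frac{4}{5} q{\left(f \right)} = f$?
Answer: $\frac{610775}{709248} \approx 0.86116$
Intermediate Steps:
$q{\left(f \right)} = \frac{5 f}{4}$
$k = \frac{2601}{16}$ ($k = \left(\frac{5}{4} \cdot 7 + 4\right)^{2} = \left(\frac{35}{4} + 4\right)^{2} = \left(\frac{51}{4}\right)^{2} = \frac{2601}{16} \approx 162.56$)
$N = -17730$ ($N = -9 + \left(-19425 + 1704\right) = -9 - 17721 = -17730$)
$\frac{k - 38336}{N + 286 \left(-93\right)} = \frac{\frac{2601}{16} - 38336}{-17730 + 286 \left(-93\right)} = - \frac{610775}{16 \left(-17730 - 26598\right)} = - \frac{610775}{16 \left(-44328\right)} = \left(- \frac{610775}{16}\right) \left(- \frac{1}{44328}\right) = \frac{610775}{709248}$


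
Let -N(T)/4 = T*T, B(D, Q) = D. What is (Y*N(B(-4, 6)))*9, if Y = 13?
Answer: -7488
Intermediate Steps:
N(T) = -4*T² (N(T) = -4*T*T = -4*T²)
(Y*N(B(-4, 6)))*9 = (13*(-4*(-4)²))*9 = (13*(-4*16))*9 = (13*(-64))*9 = -832*9 = -7488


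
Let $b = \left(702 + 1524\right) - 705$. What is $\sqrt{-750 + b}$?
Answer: $\sqrt{771} \approx 27.767$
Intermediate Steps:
$b = 1521$ ($b = 2226 - 705 = 1521$)
$\sqrt{-750 + b} = \sqrt{-750 + 1521} = \sqrt{771}$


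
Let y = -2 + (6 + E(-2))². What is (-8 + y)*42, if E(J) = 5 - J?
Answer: 6678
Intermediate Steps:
y = 167 (y = -2 + (6 + (5 - 1*(-2)))² = -2 + (6 + (5 + 2))² = -2 + (6 + 7)² = -2 + 13² = -2 + 169 = 167)
(-8 + y)*42 = (-8 + 167)*42 = 159*42 = 6678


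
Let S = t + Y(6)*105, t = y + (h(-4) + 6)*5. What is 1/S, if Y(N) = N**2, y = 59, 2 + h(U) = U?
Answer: 1/3839 ≈ 0.00026048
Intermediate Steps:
h(U) = -2 + U
t = 59 (t = 59 + ((-2 - 4) + 6)*5 = 59 + (-6 + 6)*5 = 59 + 0*5 = 59 + 0 = 59)
S = 3839 (S = 59 + 6**2*105 = 59 + 36*105 = 59 + 3780 = 3839)
1/S = 1/3839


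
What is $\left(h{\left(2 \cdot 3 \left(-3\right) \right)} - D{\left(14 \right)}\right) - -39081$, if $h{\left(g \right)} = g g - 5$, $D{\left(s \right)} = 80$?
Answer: $39320$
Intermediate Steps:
$h{\left(g \right)} = -5 + g^{2}$ ($h{\left(g \right)} = g^{2} - 5 = -5 + g^{2}$)
$\left(h{\left(2 \cdot 3 \left(-3\right) \right)} - D{\left(14 \right)}\right) - -39081 = \left(\left(-5 + \left(2 \cdot 3 \left(-3\right)\right)^{2}\right) - 80\right) - -39081 = \left(\left(-5 + \left(6 \left(-3\right)\right)^{2}\right) - 80\right) + 39081 = \left(\left(-5 + \left(-18\right)^{2}\right) - 80\right) + 39081 = \left(\left(-5 + 324\right) - 80\right) + 39081 = \left(319 - 80\right) + 39081 = 239 + 39081 = 39320$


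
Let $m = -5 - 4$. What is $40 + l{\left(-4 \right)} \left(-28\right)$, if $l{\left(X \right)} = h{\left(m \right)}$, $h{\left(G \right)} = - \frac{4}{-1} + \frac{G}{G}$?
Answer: $-100$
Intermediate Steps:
$m = -9$ ($m = -5 - 4 = -9$)
$h{\left(G \right)} = 5$ ($h{\left(G \right)} = \left(-4\right) \left(-1\right) + 1 = 4 + 1 = 5$)
$l{\left(X \right)} = 5$
$40 + l{\left(-4 \right)} \left(-28\right) = 40 + 5 \left(-28\right) = 40 - 140 = -100$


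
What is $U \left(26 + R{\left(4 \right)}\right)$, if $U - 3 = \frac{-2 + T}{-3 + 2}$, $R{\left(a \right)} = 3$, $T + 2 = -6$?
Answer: $377$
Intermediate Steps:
$T = -8$ ($T = -2 - 6 = -8$)
$U = 13$ ($U = 3 + \frac{-2 - 8}{-3 + 2} = 3 - \frac{10}{-1} = 3 - -10 = 3 + 10 = 13$)
$U \left(26 + R{\left(4 \right)}\right) = 13 \left(26 + 3\right) = 13 \cdot 29 = 377$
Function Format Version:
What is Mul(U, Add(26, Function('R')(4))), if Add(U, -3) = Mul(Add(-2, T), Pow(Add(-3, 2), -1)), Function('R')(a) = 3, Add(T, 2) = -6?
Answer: 377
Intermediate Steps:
T = -8 (T = Add(-2, -6) = -8)
U = 13 (U = Add(3, Mul(Add(-2, -8), Pow(Add(-3, 2), -1))) = Add(3, Mul(-10, Pow(-1, -1))) = Add(3, Mul(-10, -1)) = Add(3, 10) = 13)
Mul(U, Add(26, Function('R')(4))) = Mul(13, Add(26, 3)) = Mul(13, 29) = 377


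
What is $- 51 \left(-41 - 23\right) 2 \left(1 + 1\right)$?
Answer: $13056$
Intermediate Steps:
$- 51 \left(-41 - 23\right) 2 \left(1 + 1\right) = \left(-51\right) \left(-64\right) 2 \cdot 2 = 3264 \cdot 4 = 13056$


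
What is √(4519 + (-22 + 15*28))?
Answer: √4917 ≈ 70.121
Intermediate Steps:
√(4519 + (-22 + 15*28)) = √(4519 + (-22 + 420)) = √(4519 + 398) = √4917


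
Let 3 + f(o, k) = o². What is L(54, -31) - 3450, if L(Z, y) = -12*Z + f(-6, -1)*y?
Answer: -5121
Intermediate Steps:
f(o, k) = -3 + o²
L(Z, y) = -12*Z + 33*y (L(Z, y) = -12*Z + (-3 + (-6)²)*y = -12*Z + (-3 + 36)*y = -12*Z + 33*y)
L(54, -31) - 3450 = (-12*54 + 33*(-31)) - 3450 = (-648 - 1023) - 3450 = -1671 - 3450 = -5121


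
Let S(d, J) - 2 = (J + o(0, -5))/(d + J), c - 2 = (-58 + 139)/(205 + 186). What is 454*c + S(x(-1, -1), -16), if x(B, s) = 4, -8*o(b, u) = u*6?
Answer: 18863191/18768 ≈ 1005.1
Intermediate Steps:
o(b, u) = -3*u/4 (o(b, u) = -u*6/8 = -3*u/4)
c = 863/391 (c = 2 + (-58 + 139)/(205 + 186) = 2 + 81/391 = 863/391 ≈ 2.2072)
S(d, J) = 2 + (15/4 + J)/(J + d) (S(d, J) = 2 + (J - 3/4*(-5))/(d + J) = 2 + (J + 15/4)/(J + d) = 2 + (15/4 + J)/(J + d))
454*c + S(x(-1, -1), -16) = 454*(863/391) + (15/4 + 2*4 + 3*(-16))/(-16 + 4) = 391802/391 + (15/4 + 8 - 48)/(-12) = 391802/391 - 1/12*(-145/4) = 391802/391 + 145/48 = 18863191/18768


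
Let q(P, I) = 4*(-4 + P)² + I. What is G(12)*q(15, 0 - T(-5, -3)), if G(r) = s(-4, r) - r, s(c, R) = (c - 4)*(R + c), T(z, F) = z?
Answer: -37164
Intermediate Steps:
s(c, R) = (-4 + c)*(R + c)
q(P, I) = I + 4*(-4 + P)²
G(r) = 32 - 9*r (G(r) = ((-4)² - 4*r - 4*(-4) + r*(-4)) - r = (16 - 4*r + 16 - 4*r) - r = (32 - 8*r) - r = 32 - 9*r)
G(12)*q(15, 0 - T(-5, -3)) = (32 - 9*12)*((0 - 1*(-5)) + 4*(-4 + 15)²) = (32 - 108)*((0 + 5) + 4*11²) = -76*(5 + 4*121) = -76*(5 + 484) = -76*489 = -37164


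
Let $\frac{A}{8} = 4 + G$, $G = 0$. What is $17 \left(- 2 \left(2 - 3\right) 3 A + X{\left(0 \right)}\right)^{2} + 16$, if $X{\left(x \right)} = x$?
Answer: $626704$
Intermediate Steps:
$A = 32$ ($A = 8 \left(4 + 0\right) = 8 \cdot 4 = 32$)
$17 \left(- 2 \left(2 - 3\right) 3 A + X{\left(0 \right)}\right)^{2} + 16 = 17 \left(- 2 \left(2 - 3\right) 3 \cdot 32 + 0\right)^{2} + 16 = 17 \left(- 2 \left(\left(-1\right) 3\right) 32 + 0\right)^{2} + 16 = 17 \left(\left(-2\right) \left(-3\right) 32 + 0\right)^{2} + 16 = 17 \left(6 \cdot 32 + 0\right)^{2} + 16 = 17 \left(192 + 0\right)^{2} + 16 = 17 \cdot 192^{2} + 16 = 17 \cdot 36864 + 16 = 626688 + 16 = 626704$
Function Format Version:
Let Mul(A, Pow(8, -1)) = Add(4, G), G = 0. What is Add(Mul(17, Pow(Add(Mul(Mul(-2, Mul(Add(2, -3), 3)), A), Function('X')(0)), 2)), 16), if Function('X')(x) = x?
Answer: 626704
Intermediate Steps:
A = 32 (A = Mul(8, Add(4, 0)) = Mul(8, 4) = 32)
Add(Mul(17, Pow(Add(Mul(Mul(-2, Mul(Add(2, -3), 3)), A), Function('X')(0)), 2)), 16) = Add(Mul(17, Pow(Add(Mul(Mul(-2, Mul(Add(2, -3), 3)), 32), 0), 2)), 16) = Add(Mul(17, Pow(Add(Mul(Mul(-2, Mul(-1, 3)), 32), 0), 2)), 16) = Add(Mul(17, Pow(Add(Mul(Mul(-2, -3), 32), 0), 2)), 16) = Add(Mul(17, Pow(Add(Mul(6, 32), 0), 2)), 16) = Add(Mul(17, Pow(Add(192, 0), 2)), 16) = Add(Mul(17, Pow(192, 2)), 16) = Add(Mul(17, 36864), 16) = Add(626688, 16) = 626704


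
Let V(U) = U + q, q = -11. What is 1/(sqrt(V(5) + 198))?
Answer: sqrt(3)/24 ≈ 0.072169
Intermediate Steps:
V(U) = -11 + U (V(U) = U - 11 = -11 + U)
1/(sqrt(V(5) + 198)) = 1/(sqrt((-11 + 5) + 198)) = 1/(sqrt(-6 + 198)) = 1/(sqrt(192)) = 1/(8*sqrt(3)) = sqrt(3)/24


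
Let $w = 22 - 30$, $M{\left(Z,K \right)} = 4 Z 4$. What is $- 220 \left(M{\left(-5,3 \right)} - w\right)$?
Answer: $15840$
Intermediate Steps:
$M{\left(Z,K \right)} = 16 Z$
$w = -8$
$- 220 \left(M{\left(-5,3 \right)} - w\right) = - 220 \left(16 \left(-5\right) - -8\right) = - 220 \left(-80 + 8\right) = \left(-220\right) \left(-72\right) = 15840$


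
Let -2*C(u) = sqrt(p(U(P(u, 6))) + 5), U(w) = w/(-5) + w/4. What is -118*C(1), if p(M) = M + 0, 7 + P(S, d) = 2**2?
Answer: 59*sqrt(485)/10 ≈ 129.93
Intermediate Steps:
P(S, d) = -3 (P(S, d) = -7 + 2**2 = -7 + 4 = -3)
U(w) = w/20 (U(w) = w*(-1/5) + w*(1/4) = -w/5 + w/4 = w/20)
p(M) = M
C(u) = -sqrt(485)/20 (C(u) = -sqrt((1/20)*(-3) + 5)/2 = -sqrt(-3/20 + 5)/2 = -sqrt(485)/20)
-118*C(1) = -(-59)*sqrt(485)/10 = 59*sqrt(485)/10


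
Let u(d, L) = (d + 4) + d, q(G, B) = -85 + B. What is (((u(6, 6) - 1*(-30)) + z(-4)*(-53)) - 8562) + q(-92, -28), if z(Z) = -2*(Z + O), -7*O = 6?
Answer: -64007/7 ≈ -9143.9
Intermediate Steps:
O = -6/7 (O = -1/7*6 = -6/7 ≈ -0.85714)
z(Z) = 12/7 - 2*Z (z(Z) = -2*(Z - 6/7) = -2*(-6/7 + Z) = 12/7 - 2*Z)
u(d, L) = 4 + 2*d (u(d, L) = (4 + d) + d = 4 + 2*d)
(((u(6, 6) - 1*(-30)) + z(-4)*(-53)) - 8562) + q(-92, -28) = ((((4 + 2*6) - 1*(-30)) + (12/7 - 2*(-4))*(-53)) - 8562) + (-85 - 28) = ((((4 + 12) + 30) + (12/7 + 8)*(-53)) - 8562) - 113 = (((16 + 30) + (68/7)*(-53)) - 8562) - 113 = ((46 - 3604/7) - 8562) - 113 = (-3282/7 - 8562) - 113 = -63216/7 - 113 = -64007/7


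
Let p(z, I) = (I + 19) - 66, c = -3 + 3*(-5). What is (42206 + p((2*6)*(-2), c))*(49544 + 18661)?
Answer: 2874226905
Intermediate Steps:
c = -18 (c = -3 - 15 = -18)
p(z, I) = -47 + I (p(z, I) = (19 + I) - 66 = -47 + I)
(42206 + p((2*6)*(-2), c))*(49544 + 18661) = (42206 + (-47 - 18))*(49544 + 18661) = (42206 - 65)*68205 = 42141*68205 = 2874226905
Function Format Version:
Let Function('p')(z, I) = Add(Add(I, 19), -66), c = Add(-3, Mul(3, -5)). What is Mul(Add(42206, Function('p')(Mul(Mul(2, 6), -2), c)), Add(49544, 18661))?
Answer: 2874226905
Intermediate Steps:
c = -18 (c = Add(-3, -15) = -18)
Function('p')(z, I) = Add(-47, I) (Function('p')(z, I) = Add(Add(19, I), -66) = Add(-47, I))
Mul(Add(42206, Function('p')(Mul(Mul(2, 6), -2), c)), Add(49544, 18661)) = Mul(Add(42206, Add(-47, -18)), Add(49544, 18661)) = Mul(Add(42206, -65), 68205) = Mul(42141, 68205) = 2874226905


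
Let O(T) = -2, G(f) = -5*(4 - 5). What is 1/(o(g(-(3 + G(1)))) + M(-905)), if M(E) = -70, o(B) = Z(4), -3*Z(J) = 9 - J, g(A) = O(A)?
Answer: -3/215 ≈ -0.013953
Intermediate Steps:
G(f) = 5 (G(f) = -5*(-1) = 5)
g(A) = -2
Z(J) = -3 + J/3 (Z(J) = -(9 - J)/3 = -3 + J/3)
o(B) = -5/3 (o(B) = -3 + (⅓)*4 = -3 + 4/3 = -5/3)
1/(o(g(-(3 + G(1)))) + M(-905)) = 1/(-5/3 - 70) = 1/(-215/3) = -3/215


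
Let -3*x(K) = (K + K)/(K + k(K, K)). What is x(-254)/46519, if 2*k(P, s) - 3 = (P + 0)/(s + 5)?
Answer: -84328/5837715829 ≈ -1.4445e-5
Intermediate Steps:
k(P, s) = 3/2 + P/(2*(5 + s)) (k(P, s) = 3/2 + ((P + 0)/(s + 5))/2 = 3/2 + (P/(5 + s))/2 = 3/2 + P/(2*(5 + s)))
x(K) = -2*K/(3*(K + (15 + 4*K)/(2*(5 + K)))) (x(K) = -(K + K)/(3*(K + (15 + K + 3*K)/(2*(5 + K)))) = -2*K/(3*(K + (15 + 4*K)/(2*(5 + K)))))
x(-254)/46519 = ((4/3)*(-254)*(-5 - 1*(-254))/(15 + 2*(-254)**2 + 14*(-254)))/46519 = ((4/3)*(-254)*(-5 + 254)/(15 + 2*64516 - 3556))*(1/46519) = ((4/3)*(-254)*249/(15 + 129032 - 3556))*(1/46519) = ((4/3)*(-254)*249/125491)*(1/46519) = ((4/3)*(-254)*(1/125491)*249)*(1/46519) = -84328/125491*1/46519 = -84328/5837715829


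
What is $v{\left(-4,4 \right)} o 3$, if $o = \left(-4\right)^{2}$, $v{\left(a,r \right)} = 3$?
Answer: $144$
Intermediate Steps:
$o = 16$
$v{\left(-4,4 \right)} o 3 = 3 \cdot 16 \cdot 3 = 48 \cdot 3 = 144$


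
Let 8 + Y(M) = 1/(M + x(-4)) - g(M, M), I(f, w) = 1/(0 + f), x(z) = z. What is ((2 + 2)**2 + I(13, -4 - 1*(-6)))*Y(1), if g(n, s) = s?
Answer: -5852/39 ≈ -150.05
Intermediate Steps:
I(f, w) = 1/f
Y(M) = -8 + 1/(-4 + M) - M (Y(M) = -8 + (1/(M - 4) - M) = -8 + (1/(-4 + M) - M) = -8 + 1/(-4 + M) - M)
((2 + 2)**2 + I(13, -4 - 1*(-6)))*Y(1) = ((2 + 2)**2 + 1/13)*((33 - 1*1**2 - 4*1)/(-4 + 1)) = (4**2 + 1/13)*((33 - 1*1 - 4)/(-3)) = (16 + 1/13)*(-(33 - 1 - 4)/3) = 209*(-1/3*28)/13 = (209/13)*(-28/3) = -5852/39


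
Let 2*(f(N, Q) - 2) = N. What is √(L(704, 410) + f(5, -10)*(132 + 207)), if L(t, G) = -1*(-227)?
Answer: √7010/2 ≈ 41.863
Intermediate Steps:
L(t, G) = 227
f(N, Q) = 2 + N/2
√(L(704, 410) + f(5, -10)*(132 + 207)) = √(227 + (2 + (½)*5)*(132 + 207)) = √(227 + (2 + 5/2)*339) = √(227 + (9/2)*339) = √(227 + 3051/2) = √(3505/2) = √7010/2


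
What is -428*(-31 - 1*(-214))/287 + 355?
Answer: 23561/287 ≈ 82.094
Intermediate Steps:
-428*(-31 - 1*(-214))/287 + 355 = -428*(-31 + 214)/287 + 355 = -78324/287 + 355 = 23561/287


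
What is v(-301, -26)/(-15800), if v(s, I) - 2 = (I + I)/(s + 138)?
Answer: -189/1287700 ≈ -0.00014677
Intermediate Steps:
v(s, I) = 2 + 2*I/(138 + s) (v(s, I) = 2 + (I + I)/(s + 138) = 2 + (2*I)/(138 + s) = 2 + 2*I/(138 + s))
v(-301, -26)/(-15800) = (2*(138 - 26 - 301)/(138 - 301))/(-15800) = (2*(-189)/(-163))*(-1/15800) = (2*(-1/163)*(-189))*(-1/15800) = (378/163)*(-1/15800) = -189/1287700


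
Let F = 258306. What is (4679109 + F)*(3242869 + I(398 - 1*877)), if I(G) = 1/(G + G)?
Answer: 15338911656864915/958 ≈ 1.6011e+13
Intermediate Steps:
I(G) = 1/(2*G)
(4679109 + F)*(3242869 + I(398 - 1*877)) = (4679109 + 258306)*(3242869 + 1/(2*(398 - 1*877))) = 4937415*(3242869 + 1/(2*(398 - 877))) = 4937415*(3242869 + (1/2)/(-479)) = 4937415*(3242869 + (1/2)*(-1/479)) = 4937415*(3242869 - 1/958) = 4937415*(3106668501/958) = 15338911656864915/958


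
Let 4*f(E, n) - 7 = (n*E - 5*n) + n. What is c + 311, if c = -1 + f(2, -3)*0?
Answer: 310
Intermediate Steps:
f(E, n) = 7/4 - n + E*n/4 (f(E, n) = 7/4 + ((n*E - 5*n) + n)/4 = 7/4 + ((E*n - 5*n) + n)/4 = 7/4 + ((-5*n + E*n) + n)/4 = 7/4 + (-4*n + E*n)/4 = 7/4 + (-n + E*n/4) = 7/4 - n + E*n/4)
c = -1 (c = -1 + (7/4 - 1*(-3) + (¼)*2*(-3))*0 = -1 + (7/4 + 3 - 3/2)*0 = -1 + (13/4)*0 = -1 + 0 = -1)
c + 311 = -1 + 311 = 310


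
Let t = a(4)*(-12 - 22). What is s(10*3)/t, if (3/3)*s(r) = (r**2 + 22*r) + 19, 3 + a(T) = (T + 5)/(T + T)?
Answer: 6316/255 ≈ 24.769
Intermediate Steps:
a(T) = -3 + (5 + T)/(2*T) (a(T) = -3 + (T + 5)/(T + T) = -3 + (5 + T)/((2*T)) = -3 + (5 + T)*(1/(2*T)) = -3 + (5 + T)/(2*T))
s(r) = 19 + r**2 + 22*r (s(r) = (r**2 + 22*r) + 19 = 19 + r**2 + 22*r)
t = 255/4 (t = ((5/2)*(1 - 1*4)/4)*(-12 - 22) = ((5/2)*(1/4)*(1 - 4))*(-34) = ((5/2)*(1/4)*(-3))*(-34) = -15/8*(-34) = 255/4 ≈ 63.750)
s(10*3)/t = (19 + (10*3)**2 + 22*(10*3))/(255/4) = (19 + 30**2 + 22*30)*(4/255) = (19 + 900 + 660)*(4/255) = 1579*(4/255) = 6316/255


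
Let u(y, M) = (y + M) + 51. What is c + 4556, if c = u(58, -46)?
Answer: 4619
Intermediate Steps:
u(y, M) = 51 + M + y (u(y, M) = (M + y) + 51 = 51 + M + y)
c = 63 (c = 51 - 46 + 58 = 63)
c + 4556 = 63 + 4556 = 4619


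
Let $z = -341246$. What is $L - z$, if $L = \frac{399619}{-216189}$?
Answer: $\frac{4339601875}{12717} \approx 3.4124 \cdot 10^{5}$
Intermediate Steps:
$L = - \frac{23507}{12717}$ ($L = 399619 \left(- \frac{1}{216189}\right) = - \frac{23507}{12717} \approx -1.8485$)
$L - z = - \frac{23507}{12717} - -341246 = - \frac{23507}{12717} + 341246 = \frac{4339601875}{12717}$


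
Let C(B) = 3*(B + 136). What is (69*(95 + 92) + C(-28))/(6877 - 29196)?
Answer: -13227/22319 ≈ -0.59263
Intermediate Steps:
C(B) = 408 + 3*B (C(B) = 3*(136 + B) = 408 + 3*B)
(69*(95 + 92) + C(-28))/(6877 - 29196) = (69*(95 + 92) + (408 + 3*(-28)))/(6877 - 29196) = (69*187 + (408 - 84))/(-22319) = (12903 + 324)*(-1/22319) = 13227*(-1/22319) = -13227/22319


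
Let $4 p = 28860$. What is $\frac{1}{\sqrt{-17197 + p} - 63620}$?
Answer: $- \frac{31810}{2023757191} - \frac{i \sqrt{9982}}{4047514382} \approx -1.5718 \cdot 10^{-5} - 2.4684 \cdot 10^{-8} i$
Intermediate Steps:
$p = 7215$ ($p = \frac{1}{4} \cdot 28860 = 7215$)
$\frac{1}{\sqrt{-17197 + p} - 63620} = \frac{1}{\sqrt{-17197 + 7215} - 63620} = \frac{1}{\sqrt{-9982} - 63620} = \frac{1}{i \sqrt{9982} - 63620} = \frac{1}{-63620 + i \sqrt{9982}}$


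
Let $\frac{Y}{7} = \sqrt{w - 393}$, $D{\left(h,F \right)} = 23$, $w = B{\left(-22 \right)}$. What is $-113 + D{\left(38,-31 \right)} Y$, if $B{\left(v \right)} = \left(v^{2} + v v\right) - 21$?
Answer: $-113 + 161 \sqrt{554} \approx 3676.5$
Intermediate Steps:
$B{\left(v \right)} = -21 + 2 v^{2}$ ($B{\left(v \right)} = \left(v^{2} + v^{2}\right) - 21 = 2 v^{2} - 21 = -21 + 2 v^{2}$)
$w = 947$ ($w = -21 + 2 \left(-22\right)^{2} = -21 + 2 \cdot 484 = -21 + 968 = 947$)
$Y = 7 \sqrt{554}$ ($Y = 7 \sqrt{947 - 393} = 7 \sqrt{554} \approx 164.76$)
$-113 + D{\left(38,-31 \right)} Y = -113 + 23 \cdot 7 \sqrt{554} = -113 + 161 \sqrt{554}$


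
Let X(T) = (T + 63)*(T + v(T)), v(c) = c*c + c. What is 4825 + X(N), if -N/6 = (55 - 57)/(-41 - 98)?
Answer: 12930197635/2685619 ≈ 4814.6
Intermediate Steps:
N = -12/139 (N = -6*(55 - 57)/(-41 - 98) = -(-12)/(-139) = -(-12)*(-1)/139 = -6*2/139 = -12/139 ≈ -0.086331)
v(c) = c + c**2 (v(c) = c**2 + c = c + c**2)
X(T) = (63 + T)*(T + T*(1 + T)) (X(T) = (T + 63)*(T + T*(1 + T)) = (63 + T)*(T + T*(1 + T)))
4825 + X(N) = 4825 - 12*(126 + (-12/139)**2 + 65*(-12/139))/139 = 4825 - 12*(126 + 144/19321 - 780/139)/139 = 4825 - 12/139*2326170/19321 = 4825 - 27914040/2685619 = 12930197635/2685619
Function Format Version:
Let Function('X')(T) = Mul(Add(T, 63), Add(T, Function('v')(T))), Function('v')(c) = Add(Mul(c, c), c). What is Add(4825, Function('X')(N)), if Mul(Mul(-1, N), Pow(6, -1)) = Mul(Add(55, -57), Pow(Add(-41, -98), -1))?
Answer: Rational(12930197635, 2685619) ≈ 4814.6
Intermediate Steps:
N = Rational(-12, 139) (N = Mul(-6, Mul(Add(55, -57), Pow(Add(-41, -98), -1))) = Mul(-6, Mul(-2, Pow(-139, -1))) = Mul(-6, Mul(-2, Rational(-1, 139))) = Mul(-6, Rational(2, 139)) = Rational(-12, 139) ≈ -0.086331)
Function('v')(c) = Add(c, Pow(c, 2)) (Function('v')(c) = Add(Pow(c, 2), c) = Add(c, Pow(c, 2)))
Function('X')(T) = Mul(Add(63, T), Add(T, Mul(T, Add(1, T)))) (Function('X')(T) = Mul(Add(T, 63), Add(T, Mul(T, Add(1, T)))) = Mul(Add(63, T), Add(T, Mul(T, Add(1, T)))))
Add(4825, Function('X')(N)) = Add(4825, Mul(Rational(-12, 139), Add(126, Pow(Rational(-12, 139), 2), Mul(65, Rational(-12, 139))))) = Add(4825, Mul(Rational(-12, 139), Add(126, Rational(144, 19321), Rational(-780, 139)))) = Add(4825, Mul(Rational(-12, 139), Rational(2326170, 19321))) = Add(4825, Rational(-27914040, 2685619)) = Rational(12930197635, 2685619)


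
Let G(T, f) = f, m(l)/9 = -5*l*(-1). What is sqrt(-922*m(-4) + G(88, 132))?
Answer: 2*sqrt(41523) ≈ 407.54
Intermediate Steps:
m(l) = 45*l (m(l) = 9*(-5*l*(-1)) = 9*(5*l) = 45*l)
sqrt(-922*m(-4) + G(88, 132)) = sqrt(-41490*(-4) + 132) = sqrt(-922*(-180) + 132) = sqrt(165960 + 132) = sqrt(166092) = 2*sqrt(41523)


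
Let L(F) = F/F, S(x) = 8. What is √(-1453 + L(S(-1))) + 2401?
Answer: 2401 + 22*I*√3 ≈ 2401.0 + 38.105*I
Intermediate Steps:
L(F) = 1
√(-1453 + L(S(-1))) + 2401 = √(-1453 + 1) + 2401 = √(-1452) + 2401 = 22*I*√3 + 2401 = 2401 + 22*I*√3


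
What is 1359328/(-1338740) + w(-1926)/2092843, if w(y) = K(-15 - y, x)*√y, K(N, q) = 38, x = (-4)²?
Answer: -339832/334685 + 114*I*√214/2092843 ≈ -1.0154 + 0.00079685*I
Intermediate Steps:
x = 16
w(y) = 38*√y
1359328/(-1338740) + w(-1926)/2092843 = 1359328/(-1338740) + (38*√(-1926))/2092843 = 1359328*(-1/1338740) + (38*(3*I*√214))*(1/2092843) = -339832/334685 + (114*I*√214)*(1/2092843) = -339832/334685 + 114*I*√214/2092843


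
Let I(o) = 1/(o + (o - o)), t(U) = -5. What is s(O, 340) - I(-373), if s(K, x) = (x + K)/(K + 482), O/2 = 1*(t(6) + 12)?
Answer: 66269/92504 ≈ 0.71639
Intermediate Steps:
O = 14 (O = 2*(1*(-5 + 12)) = 2*(1*7) = 2*7 = 14)
I(o) = 1/o (I(o) = 1/(o + 0) = 1/o)
s(K, x) = (K + x)/(482 + K)
s(O, 340) - I(-373) = (14 + 340)/(482 + 14) - 1/(-373) = 354/496 - 1*(-1/373) = (1/496)*354 + 1/373 = 177/248 + 1/373 = 66269/92504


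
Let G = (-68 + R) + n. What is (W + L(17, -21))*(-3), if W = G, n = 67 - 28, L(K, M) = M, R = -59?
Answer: 327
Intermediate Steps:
n = 39
G = -88 (G = (-68 - 59) + 39 = -127 + 39 = -88)
W = -88
(W + L(17, -21))*(-3) = (-88 - 21)*(-3) = -109*(-3) = 327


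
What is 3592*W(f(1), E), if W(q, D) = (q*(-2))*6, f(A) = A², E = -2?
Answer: -43104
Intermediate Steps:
W(q, D) = -12*q (W(q, D) = -2*q*6 = -12*q)
3592*W(f(1), E) = 3592*(-12*1²) = 3592*(-12*1) = 3592*(-12) = -43104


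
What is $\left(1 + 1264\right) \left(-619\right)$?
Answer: $-783035$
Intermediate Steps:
$\left(1 + 1264\right) \left(-619\right) = 1265 \left(-619\right) = -783035$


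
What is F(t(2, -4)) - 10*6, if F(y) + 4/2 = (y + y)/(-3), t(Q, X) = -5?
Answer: -176/3 ≈ -58.667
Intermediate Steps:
F(y) = -2 - 2*y/3 (F(y) = -2 + (y + y)/(-3) = -2 - 2*y/3)
F(t(2, -4)) - 10*6 = (-2 - ⅔*(-5)) - 10*6 = (-2 + 10/3) - 60 = 4/3 - 60 = -176/3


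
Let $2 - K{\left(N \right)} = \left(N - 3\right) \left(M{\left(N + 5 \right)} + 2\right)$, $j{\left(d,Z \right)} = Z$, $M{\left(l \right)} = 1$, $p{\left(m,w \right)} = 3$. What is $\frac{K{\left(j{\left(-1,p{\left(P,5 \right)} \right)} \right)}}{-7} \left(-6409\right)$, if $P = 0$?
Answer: $\frac{12818}{7} \approx 1831.1$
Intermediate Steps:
$K{\left(N \right)} = 11 - 3 N$ ($K{\left(N \right)} = 2 - \left(N - 3\right) \left(1 + 2\right) = 2 - \left(-3 + N\right) 3 = 2 - \left(-9 + 3 N\right) = 11 - 3 N$)
$\frac{K{\left(j{\left(-1,p{\left(P,5 \right)} \right)} \right)}}{-7} \left(-6409\right) = \frac{11 - 9}{-7} \left(-6409\right) = \left(11 - 9\right) \left(- \frac{1}{7}\right) \left(-6409\right) = 2 \left(- \frac{1}{7}\right) \left(-6409\right) = \left(- \frac{2}{7}\right) \left(-6409\right) = \frac{12818}{7}$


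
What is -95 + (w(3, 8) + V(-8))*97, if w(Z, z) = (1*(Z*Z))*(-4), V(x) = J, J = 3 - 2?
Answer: -3490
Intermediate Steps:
J = 1
V(x) = 1
w(Z, z) = -4*Z**2 (w(Z, z) = (1*Z**2)*(-4) = Z**2*(-4) = -4*Z**2)
-95 + (w(3, 8) + V(-8))*97 = -95 + (-4*3**2 + 1)*97 = -95 + (-4*9 + 1)*97 = -95 + (-36 + 1)*97 = -95 - 35*97 = -95 - 3395 = -3490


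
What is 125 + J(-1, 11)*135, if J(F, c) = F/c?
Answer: 1240/11 ≈ 112.73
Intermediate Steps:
125 + J(-1, 11)*135 = 125 - 1/11*135 = 125 - 135/11 = 1240/11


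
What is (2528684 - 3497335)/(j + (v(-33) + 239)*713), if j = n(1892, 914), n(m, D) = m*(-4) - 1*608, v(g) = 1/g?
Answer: -31965483/5352910 ≈ -5.9716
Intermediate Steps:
n(m, D) = -608 - 4*m (n(m, D) = -4*m - 608 = -608 - 4*m)
j = -8176 (j = -608 - 4*1892 = -608 - 7568 = -8176)
(2528684 - 3497335)/(j + (v(-33) + 239)*713) = (2528684 - 3497335)/(-8176 + (1/(-33) + 239)*713) = -968651/(-8176 + (-1/33 + 239)*713) = -968651/(-8176 + (7886/33)*713) = -968651/(-8176 + 5622718/33) = -968651/5352910/33 = -968651*33/5352910 = -31965483/5352910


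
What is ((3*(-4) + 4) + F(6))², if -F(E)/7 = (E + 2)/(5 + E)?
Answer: 20736/121 ≈ 171.37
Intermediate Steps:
F(E) = -7*(2 + E)/(5 + E) (F(E) = -7*(E + 2)/(5 + E) = -7*(2 + E)/(5 + E))
((3*(-4) + 4) + F(6))² = ((3*(-4) + 4) + 7*(-2 - 1*6)/(5 + 6))² = ((-12 + 4) + 7*(-2 - 6)/11)² = (-8 + 7*(1/11)*(-8))² = (-8 - 56/11)² = (-144/11)² = 20736/121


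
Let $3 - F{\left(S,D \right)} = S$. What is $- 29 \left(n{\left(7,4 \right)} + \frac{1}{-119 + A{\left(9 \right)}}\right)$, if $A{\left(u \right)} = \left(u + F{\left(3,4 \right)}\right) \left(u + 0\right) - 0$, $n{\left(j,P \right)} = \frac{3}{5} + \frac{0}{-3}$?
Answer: $- \frac{3161}{190} \approx -16.637$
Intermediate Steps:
$n{\left(j,P \right)} = \frac{3}{5}$ ($n{\left(j,P \right)} = 3 \cdot \frac{1}{5} + 0 \left(- \frac{1}{3}\right) = \frac{3}{5} + 0 = \frac{3}{5}$)
$F{\left(S,D \right)} = 3 - S$
$A{\left(u \right)} = u^{2}$ ($A{\left(u \right)} = \left(u + \left(3 - 3\right)\right) \left(u + 0\right) - 0 = \left(u + \left(3 - 3\right)\right) u + 0 = \left(u + 0\right) u + 0 = u u + 0 = u^{2} + 0 = u^{2}$)
$- 29 \left(n{\left(7,4 \right)} + \frac{1}{-119 + A{\left(9 \right)}}\right) = - 29 \left(\frac{3}{5} + \frac{1}{-119 + 9^{2}}\right) = - 29 \left(\frac{3}{5} + \frac{1}{-119 + 81}\right) = - 29 \left(\frac{3}{5} + \frac{1}{-38}\right) = - 29 \left(\frac{3}{5} - \frac{1}{38}\right) = \left(-29\right) \frac{109}{190} = - \frac{3161}{190}$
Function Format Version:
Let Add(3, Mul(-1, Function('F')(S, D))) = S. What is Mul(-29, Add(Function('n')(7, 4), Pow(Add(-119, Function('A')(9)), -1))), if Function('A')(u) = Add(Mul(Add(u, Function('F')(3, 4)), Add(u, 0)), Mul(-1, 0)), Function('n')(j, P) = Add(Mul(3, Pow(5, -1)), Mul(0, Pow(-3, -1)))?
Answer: Rational(-3161, 190) ≈ -16.637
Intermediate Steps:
Function('n')(j, P) = Rational(3, 5) (Function('n')(j, P) = Add(Mul(3, Rational(1, 5)), Mul(0, Rational(-1, 3))) = Add(Rational(3, 5), 0) = Rational(3, 5))
Function('F')(S, D) = Add(3, Mul(-1, S))
Function('A')(u) = Pow(u, 2) (Function('A')(u) = Add(Mul(Add(u, Add(3, Mul(-1, 3))), Add(u, 0)), Mul(-1, 0)) = Add(Mul(Add(u, Add(3, -3)), u), 0) = Add(Mul(Add(u, 0), u), 0) = Add(Mul(u, u), 0) = Add(Pow(u, 2), 0) = Pow(u, 2))
Mul(-29, Add(Function('n')(7, 4), Pow(Add(-119, Function('A')(9)), -1))) = Mul(-29, Add(Rational(3, 5), Pow(Add(-119, Pow(9, 2)), -1))) = Mul(-29, Add(Rational(3, 5), Pow(Add(-119, 81), -1))) = Mul(-29, Add(Rational(3, 5), Pow(-38, -1))) = Mul(-29, Add(Rational(3, 5), Rational(-1, 38))) = Mul(-29, Rational(109, 190)) = Rational(-3161, 190)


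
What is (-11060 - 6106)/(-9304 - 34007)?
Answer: 5722/14437 ≈ 0.39634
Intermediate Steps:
(-11060 - 6106)/(-9304 - 34007) = -17166/(-43311) = -17166*(-1/43311) = 5722/14437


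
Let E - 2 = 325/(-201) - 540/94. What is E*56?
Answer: -2836456/9447 ≈ -300.25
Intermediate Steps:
E = -50651/9447 (E = 2 + (325/(-201) - 540/94) = 2 + (325*(-1/201) - 540*1/94) = 2 + (-325/201 - 270/47) = 2 - 69545/9447 = -50651/9447 ≈ -5.3616)
E*56 = -50651/9447*56 = -2836456/9447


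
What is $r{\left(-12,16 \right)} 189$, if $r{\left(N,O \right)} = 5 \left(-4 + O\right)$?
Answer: $11340$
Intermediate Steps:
$r{\left(N,O \right)} = -20 + 5 O$
$r{\left(-12,16 \right)} 189 = \left(-20 + 5 \cdot 16\right) 189 = \left(-20 + 80\right) 189 = 60 \cdot 189 = 11340$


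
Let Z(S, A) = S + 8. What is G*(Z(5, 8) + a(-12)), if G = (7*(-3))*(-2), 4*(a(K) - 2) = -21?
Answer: 819/2 ≈ 409.50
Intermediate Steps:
a(K) = -13/4 (a(K) = 2 + (¼)*(-21) = 2 - 21/4 = -13/4)
Z(S, A) = 8 + S
G = 42 (G = -21*(-2) = 42)
G*(Z(5, 8) + a(-12)) = 42*((8 + 5) - 13/4) = 42*(13 - 13/4) = 42*(39/4) = 819/2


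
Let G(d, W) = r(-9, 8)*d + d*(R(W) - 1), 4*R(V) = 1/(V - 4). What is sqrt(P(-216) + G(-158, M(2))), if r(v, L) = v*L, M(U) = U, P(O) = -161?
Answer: sqrt(45571)/2 ≈ 106.74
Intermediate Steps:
R(V) = 1/(4*(-4 + V)) (R(V) = 1/(4*(V - 4)) = 1/(4*(-4 + V)))
r(v, L) = L*v
G(d, W) = -72*d + d*(-1 + 1/(4*(-4 + W))) (G(d, W) = (8*(-9))*d + d*(1/(4*(-4 + W)) - 1) = -72*d + d*(-1 + 1/(4*(-4 + W))))
sqrt(P(-216) + G(-158, M(2))) = sqrt(-161 + (1/4)*(-158)*(1169 - 292*2)/(-4 + 2)) = sqrt(-161 + (1/4)*(-158)*(1169 - 584)/(-2)) = sqrt(-161 + (1/4)*(-158)*(-1/2)*585) = sqrt(-161 + 46215/4) = sqrt(45571/4) = sqrt(45571)/2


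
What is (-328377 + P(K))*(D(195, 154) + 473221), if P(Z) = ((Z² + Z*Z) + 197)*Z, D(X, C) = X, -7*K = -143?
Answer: -49900185293488/343 ≈ -1.4548e+11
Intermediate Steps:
K = 143/7 (K = -⅐*(-143) = 143/7 ≈ 20.429)
P(Z) = Z*(197 + 2*Z²) (P(Z) = ((Z² + Z²) + 197)*Z = (2*Z² + 197)*Z = (197 + 2*Z²)*Z = Z*(197 + 2*Z²))
(-328377 + P(K))*(D(195, 154) + 473221) = (-328377 + 143*(197 + 2*(143/7)²)/7)*(195 + 473221) = (-328377 + 143*(197 + 2*(20449/49))/7)*473416 = (-328377 + 143*(197 + 40898/49)/7)*473416 = (-328377 + (143/7)*(50551/49))*473416 = (-328377 + 7228793/343)*473416 = -105404518/343*473416 = -49900185293488/343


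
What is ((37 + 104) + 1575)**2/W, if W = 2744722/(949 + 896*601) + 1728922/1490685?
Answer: 13155129128281140/27912079127 ≈ 4.7131e+5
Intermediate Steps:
W = 111648316508/17869834885 (W = 2744722/(949 + 538496) + 1728922*(1/1490685) = 2744722/539445 + 1728922/1490685 = 111648316508/17869834885 ≈ 6.2479)
((37 + 104) + 1575)**2/W = ((37 + 104) + 1575)**2/(111648316508/17869834885) = (141 + 1575)**2*(17869834885/111648316508) = 1716**2*(17869834885/111648316508) = 2944656*(17869834885/111648316508) = 13155129128281140/27912079127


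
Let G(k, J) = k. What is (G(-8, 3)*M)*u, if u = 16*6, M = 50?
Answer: -38400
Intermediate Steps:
u = 96
(G(-8, 3)*M)*u = -8*50*96 = -400*96 = -38400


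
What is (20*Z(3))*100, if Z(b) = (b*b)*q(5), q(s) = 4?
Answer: 72000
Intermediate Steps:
Z(b) = 4*b**2 (Z(b) = (b*b)*4 = b**2*4 = 4*b**2)
(20*Z(3))*100 = (20*(4*3**2))*100 = (20*(4*9))*100 = (20*36)*100 = 720*100 = 72000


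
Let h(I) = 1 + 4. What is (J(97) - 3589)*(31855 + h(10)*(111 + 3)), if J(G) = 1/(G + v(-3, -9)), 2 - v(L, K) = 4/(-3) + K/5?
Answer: -178283447525/1532 ≈ -1.1637e+8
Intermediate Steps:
h(I) = 5
v(L, K) = 10/3 - K/5 (v(L, K) = 2 - (4/(-3) + K/5) = 2 - (4*(-⅓) + K*(⅕)) = 2 - (-4/3 + K/5) = 2 + (4/3 - K/5) = 10/3 - K/5)
J(G) = 1/(77/15 + G) (J(G) = 1/(G + (10/3 - ⅕*(-9))) = 1/(G + (10/3 + 9/5)) = 1/(G + 77/15) = 1/(77/15 + G))
(J(97) - 3589)*(31855 + h(10)*(111 + 3)) = (15/(77 + 15*97) - 3589)*(31855 + 5*(111 + 3)) = (15/(77 + 1455) - 3589)*(31855 + 5*114) = (15/1532 - 3589)*(31855 + 570) = (15*(1/1532) - 3589)*32425 = (15/1532 - 3589)*32425 = -5498333/1532*32425 = -178283447525/1532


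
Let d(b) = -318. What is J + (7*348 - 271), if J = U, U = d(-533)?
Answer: 1847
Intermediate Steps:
U = -318
J = -318
J + (7*348 - 271) = -318 + (7*348 - 271) = -318 + (2436 - 271) = -318 + 2165 = 1847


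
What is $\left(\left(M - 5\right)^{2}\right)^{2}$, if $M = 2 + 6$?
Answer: $81$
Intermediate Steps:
$M = 8$
$\left(\left(M - 5\right)^{2}\right)^{2} = \left(\left(8 - 5\right)^{2}\right)^{2} = \left(3^{2}\right)^{2} = 9^{2} = 81$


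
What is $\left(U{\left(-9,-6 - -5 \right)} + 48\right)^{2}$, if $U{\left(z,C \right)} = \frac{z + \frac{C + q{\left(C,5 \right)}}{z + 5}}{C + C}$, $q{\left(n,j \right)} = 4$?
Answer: $\frac{178929}{64} \approx 2795.8$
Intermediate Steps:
$U{\left(z,C \right)} = \frac{z + \frac{4 + C}{5 + z}}{2 C}$ ($U{\left(z,C \right)} = \frac{z + \frac{C + 4}{z + 5}}{C + C} = \frac{z + \frac{4 + C}{5 + z}}{2 C}$)
$\left(U{\left(-9,-6 - -5 \right)} + 48\right)^{2} = \left(\frac{4 - 1 + \left(-9\right)^{2} + 5 \left(-9\right)}{2 \left(-6 - -5\right) \left(5 - 9\right)} + 48\right)^{2} = \left(\frac{4 + \left(-6 + 5\right) + 81 - 45}{2 \left(-6 + 5\right) \left(-4\right)} + 48\right)^{2} = \left(\frac{1}{2} \frac{1}{-1} \left(- \frac{1}{4}\right) \left(4 - 1 + 81 - 45\right) + 48\right)^{2} = \left(\frac{1}{2} \left(-1\right) \left(- \frac{1}{4}\right) 39 + 48\right)^{2} = \left(\frac{39}{8} + 48\right)^{2} = \left(\frac{423}{8}\right)^{2} = \frac{178929}{64}$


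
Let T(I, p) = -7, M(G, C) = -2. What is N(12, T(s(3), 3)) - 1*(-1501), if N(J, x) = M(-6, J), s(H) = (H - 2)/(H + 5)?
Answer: 1499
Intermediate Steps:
s(H) = (-2 + H)/(5 + H)
N(J, x) = -2
N(12, T(s(3), 3)) - 1*(-1501) = -2 - 1*(-1501) = -2 + 1501 = 1499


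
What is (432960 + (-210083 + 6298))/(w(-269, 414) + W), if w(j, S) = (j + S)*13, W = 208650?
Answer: 45835/42107 ≈ 1.0885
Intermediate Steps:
w(j, S) = 13*S + 13*j (w(j, S) = (S + j)*13 = 13*S + 13*j)
(432960 + (-210083 + 6298))/(w(-269, 414) + W) = (432960 + (-210083 + 6298))/((13*414 + 13*(-269)) + 208650) = (432960 - 203785)/((5382 - 3497) + 208650) = 229175/(1885 + 208650) = 229175/210535 = 229175*(1/210535) = 45835/42107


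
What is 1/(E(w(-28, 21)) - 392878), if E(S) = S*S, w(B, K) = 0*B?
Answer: -1/392878 ≈ -2.5453e-6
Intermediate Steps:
w(B, K) = 0
E(S) = S²
1/(E(w(-28, 21)) - 392878) = 1/(0² - 392878) = 1/(0 - 392878) = 1/(-392878) = -1/392878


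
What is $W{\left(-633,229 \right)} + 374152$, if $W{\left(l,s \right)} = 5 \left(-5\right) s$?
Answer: $368427$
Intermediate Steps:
$W{\left(l,s \right)} = - 25 s$
$W{\left(-633,229 \right)} + 374152 = \left(-25\right) 229 + 374152 = -5725 + 374152 = 368427$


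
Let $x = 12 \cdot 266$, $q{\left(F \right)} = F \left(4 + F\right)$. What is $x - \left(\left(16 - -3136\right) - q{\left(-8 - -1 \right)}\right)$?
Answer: $61$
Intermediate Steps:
$x = 3192$
$x - \left(\left(16 - -3136\right) - q{\left(-8 - -1 \right)}\right) = 3192 - \left(\left(16 - -3136\right) - \left(-8 - -1\right) \left(4 - 7\right)\right) = 3192 - \left(\left(16 + 3136\right) - \left(-8 + 1\right) \left(4 + \left(-8 + 1\right)\right)\right) = 3192 - \left(3152 - - 7 \left(4 - 7\right)\right) = 3192 - \left(3152 - \left(-7\right) \left(-3\right)\right) = 3192 - \left(3152 - 21\right) = 3192 - 3131 = 61$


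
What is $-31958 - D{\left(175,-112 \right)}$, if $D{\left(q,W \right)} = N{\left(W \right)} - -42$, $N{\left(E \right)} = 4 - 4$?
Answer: $-32000$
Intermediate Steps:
$N{\left(E \right)} = 0$ ($N{\left(E \right)} = 4 - 4 = 0$)
$D{\left(q,W \right)} = 42$ ($D{\left(q,W \right)} = 0 - -42 = 0 + 42 = 42$)
$-31958 - D{\left(175,-112 \right)} = -31958 - 42 = -32000$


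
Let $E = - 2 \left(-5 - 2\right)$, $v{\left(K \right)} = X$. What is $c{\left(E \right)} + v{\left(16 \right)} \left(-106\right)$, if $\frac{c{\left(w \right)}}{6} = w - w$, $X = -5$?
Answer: $530$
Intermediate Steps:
$v{\left(K \right)} = -5$
$E = 14$ ($E = \left(-2\right) \left(-7\right) = 14$)
$c{\left(w \right)} = 0$ ($c{\left(w \right)} = 6 \left(w - w\right) = 6 \cdot 0 = 0$)
$c{\left(E \right)} + v{\left(16 \right)} \left(-106\right) = 0 - -530 = 0 + 530 = 530$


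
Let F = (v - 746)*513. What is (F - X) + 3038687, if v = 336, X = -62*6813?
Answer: 3250763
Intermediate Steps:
X = -422406
F = -210330 (F = (336 - 746)*513 = -410*513 = -210330)
(F - X) + 3038687 = (-210330 - 1*(-422406)) + 3038687 = (-210330 + 422406) + 3038687 = 212076 + 3038687 = 3250763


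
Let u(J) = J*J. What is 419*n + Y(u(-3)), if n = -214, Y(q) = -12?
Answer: -89678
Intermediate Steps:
u(J) = J²
419*n + Y(u(-3)) = 419*(-214) - 12 = -89666 - 12 = -89678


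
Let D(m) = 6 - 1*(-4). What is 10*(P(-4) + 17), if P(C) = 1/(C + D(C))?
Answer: 515/3 ≈ 171.67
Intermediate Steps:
D(m) = 10 (D(m) = 6 + 4 = 10)
P(C) = 1/(10 + C) (P(C) = 1/(C + 10) = 1/(10 + C))
10*(P(-4) + 17) = 10*(1/(10 - 4) + 17) = 10*(1/6 + 17) = 10*(⅙ + 17) = 10*(103/6) = 515/3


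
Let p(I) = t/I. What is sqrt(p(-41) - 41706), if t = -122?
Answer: 16*I*sqrt(273839)/41 ≈ 204.21*I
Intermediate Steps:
p(I) = -122/I
sqrt(p(-41) - 41706) = sqrt(-122/(-41) - 41706) = sqrt(-122*(-1/41) - 41706) = sqrt(122/41 - 41706) = sqrt(-1709824/41) = 16*I*sqrt(273839)/41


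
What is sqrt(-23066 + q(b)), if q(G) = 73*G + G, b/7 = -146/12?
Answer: I*sqrt(264315)/3 ≈ 171.37*I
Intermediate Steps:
b = -511/6 (b = 7*(-146/12) = 7*(-146*1/12) = 7*(-73/6) = -511/6 ≈ -85.167)
q(G) = 74*G
sqrt(-23066 + q(b)) = sqrt(-23066 + 74*(-511/6)) = sqrt(-23066 - 18907/3) = sqrt(-88105/3) = I*sqrt(264315)/3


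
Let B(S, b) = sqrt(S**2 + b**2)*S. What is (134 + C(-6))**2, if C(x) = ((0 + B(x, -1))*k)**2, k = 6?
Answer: 2312263396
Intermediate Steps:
B(S, b) = S*sqrt(S**2 + b**2)
C(x) = 36*x**2*(1 + x**2) (C(x) = ((0 + x*sqrt(x**2 + (-1)**2))*6)**2 = ((0 + x*sqrt(x**2 + 1))*6)**2 = ((0 + x*sqrt(1 + x**2))*6)**2 = ((x*sqrt(1 + x**2))*6)**2 = (6*x*sqrt(1 + x**2))**2 = 36*x**2*(1 + x**2))
(134 + C(-6))**2 = (134 + 36*(-6)**2*(1 + (-6)**2))**2 = (134 + 36*36*(1 + 36))**2 = (134 + 36*36*37)**2 = (134 + 47952)**2 = 48086**2 = 2312263396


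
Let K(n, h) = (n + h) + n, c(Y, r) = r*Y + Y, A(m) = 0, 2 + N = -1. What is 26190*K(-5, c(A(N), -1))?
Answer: -261900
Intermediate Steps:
N = -3 (N = -2 - 1 = -3)
c(Y, r) = Y + Y*r (c(Y, r) = Y*r + Y = Y + Y*r)
K(n, h) = h + 2*n (K(n, h) = (h + n) + n = h + 2*n)
26190*K(-5, c(A(N), -1)) = 26190*(0*(1 - 1) + 2*(-5)) = 26190*(0*0 - 10) = 26190*(0 - 10) = 26190*(-10) = -261900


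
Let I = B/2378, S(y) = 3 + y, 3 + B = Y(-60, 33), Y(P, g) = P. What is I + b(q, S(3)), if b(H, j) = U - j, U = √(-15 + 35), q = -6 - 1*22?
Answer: -14331/2378 + 2*√5 ≈ -1.5544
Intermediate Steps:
B = -63 (B = -3 - 60 = -63)
q = -28 (q = -6 - 22 = -28)
U = 2*√5 (U = √20 = 2*√5 ≈ 4.4721)
I = -63/2378 ≈ -0.026493
b(H, j) = -j + 2*√5 (b(H, j) = 2*√5 - j = -j + 2*√5)
I + b(q, S(3)) = -63/2378 + (-(3 + 3) + 2*√5) = -63/2378 + (-1*6 + 2*√5) = -63/2378 + (-6 + 2*√5) = -14331/2378 + 2*√5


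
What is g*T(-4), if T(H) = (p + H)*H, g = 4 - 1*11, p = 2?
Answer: -56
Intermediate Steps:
g = -7 (g = 4 - 11 = -7)
T(H) = H*(2 + H) (T(H) = (2 + H)*H = H*(2 + H))
g*T(-4) = -(-28)*(2 - 4) = -(-28)*(-2) = -7*8 = -56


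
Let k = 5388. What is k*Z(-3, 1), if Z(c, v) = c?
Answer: -16164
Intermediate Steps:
k*Z(-3, 1) = 5388*(-3) = -16164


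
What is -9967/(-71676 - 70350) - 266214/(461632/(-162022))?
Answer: 765743069408069/8195468304 ≈ 93435.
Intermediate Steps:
-9967/(-71676 - 70350) - 266214/(461632/(-162022)) = -9967/(-142026) - 266214/(461632*(-1/162022)) = -9967*(-1/142026) - 266214/(-230816/81011) = 9967/142026 - 266214*(-81011/230816) = 9967/142026 + 10783131177/115408 = 765743069408069/8195468304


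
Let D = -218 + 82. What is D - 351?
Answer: -487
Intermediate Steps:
D = -136
D - 351 = -136 - 351 = -487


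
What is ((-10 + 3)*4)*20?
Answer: -560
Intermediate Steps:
((-10 + 3)*4)*20 = -7*4*20 = -28*20 = -560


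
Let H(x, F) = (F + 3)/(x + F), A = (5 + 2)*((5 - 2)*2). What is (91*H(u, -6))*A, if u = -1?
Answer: 1638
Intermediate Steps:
A = 42 (A = 7*(3*2) = 7*6 = 42)
H(x, F) = (3 + F)/(F + x)
(91*H(u, -6))*A = (91*((3 - 6)/(-6 - 1)))*42 = (91*(-3/(-7)))*42 = (91*(-1/7*(-3)))*42 = (91*(3/7))*42 = 39*42 = 1638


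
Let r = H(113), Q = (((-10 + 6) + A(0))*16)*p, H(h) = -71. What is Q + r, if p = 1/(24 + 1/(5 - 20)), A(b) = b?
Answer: -26449/359 ≈ -73.674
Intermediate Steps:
p = 15/359 (p = 1/(24 + 1/(-15)) = 1/(24 - 1/15) = 1/(359/15) = 15/359 ≈ 0.041783)
Q = -960/359 (Q = (((-10 + 6) + 0)*16)*(15/359) = ((-4 + 0)*16)*(15/359) = -4*16*(15/359) = -64*15/359 = -960/359 ≈ -2.6741)
r = -71
Q + r = -960/359 - 71 = -26449/359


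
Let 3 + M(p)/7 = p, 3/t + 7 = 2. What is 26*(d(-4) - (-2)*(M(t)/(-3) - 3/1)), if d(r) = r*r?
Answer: 3484/5 ≈ 696.80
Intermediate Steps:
t = -⅗ (t = 3/(-7 + 2) = 3/(-5) = 3*(-⅕) = -⅗ ≈ -0.60000)
M(p) = -21 + 7*p
d(r) = r²
26*(d(-4) - (-2)*(M(t)/(-3) - 3/1)) = 26*((-4)² - (-2)*((-21 + 7*(-⅗))/(-3) - 3/1)) = 26*(16 - (-2)*((-21 - 21/5)*(-⅓) - 3*1)) = 26*(16 - (-2)*(-126/5*(-⅓) - 3)) = 26*(16 - (-2)*(42/5 - 3)) = 26*(16 - (-2)*27/5) = 26*(16 - 1*(-54/5)) = 26*(16 + 54/5) = 26*(134/5) = 3484/5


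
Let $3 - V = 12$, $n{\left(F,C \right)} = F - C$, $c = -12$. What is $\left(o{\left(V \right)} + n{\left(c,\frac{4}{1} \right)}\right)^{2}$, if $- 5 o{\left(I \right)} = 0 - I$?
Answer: $\frac{7921}{25} \approx 316.84$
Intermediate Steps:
$V = -9$ ($V = 3 - 12 = -9$)
$o{\left(I \right)} = \frac{I}{5}$ ($o{\left(I \right)} = - \frac{0 - I}{5} = - \frac{\left(-1\right) I}{5} = \frac{I}{5}$)
$\left(o{\left(V \right)} + n{\left(c,\frac{4}{1} \right)}\right)^{2} = \left(\frac{1}{5} \left(-9\right) - \left(12 + \frac{4}{1}\right)\right)^{2} = \left(- \frac{9}{5} - \left(12 + 4 \cdot 1\right)\right)^{2} = \left(- \frac{9}{5} - 16\right)^{2} = \left(- \frac{89}{5}\right)^{2} = \frac{7921}{25}$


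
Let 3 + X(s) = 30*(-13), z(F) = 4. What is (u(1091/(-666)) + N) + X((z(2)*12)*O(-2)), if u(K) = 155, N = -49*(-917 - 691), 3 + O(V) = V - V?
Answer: 78554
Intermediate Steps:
O(V) = -3 (O(V) = -3 + (V - V) = -3 + 0 = -3)
N = 78792 (N = -49*(-1608) = 78792)
X(s) = -393 (X(s) = -3 + 30*(-13) = -3 - 390 = -393)
(u(1091/(-666)) + N) + X((z(2)*12)*O(-2)) = (155 + 78792) - 393 = 78947 - 393 = 78554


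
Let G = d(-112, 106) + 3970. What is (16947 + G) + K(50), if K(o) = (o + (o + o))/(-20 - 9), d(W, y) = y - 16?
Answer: 609053/29 ≈ 21002.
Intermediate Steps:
d(W, y) = -16 + y
G = 4060 (G = (-16 + 106) + 3970 = 90 + 3970 = 4060)
K(o) = -3*o/29 (K(o) = (o + 2*o)/(-29) = (3*o)*(-1/29) = -3*o/29)
(16947 + G) + K(50) = (16947 + 4060) - 3/29*50 = 21007 - 150/29 = 609053/29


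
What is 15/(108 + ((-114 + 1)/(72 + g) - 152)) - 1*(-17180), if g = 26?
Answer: 5068002/295 ≈ 17180.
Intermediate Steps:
15/(108 + ((-114 + 1)/(72 + g) - 152)) - 1*(-17180) = 15/(108 + ((-114 + 1)/(72 + 26) - 152)) - 1*(-17180) = 15/(108 + (-113/98 - 152)) + 17180 = 15/(108 - 15009/98) + 17180 = 15/(-4425/98) + 17180 = 15*(-98/4425) + 17180 = -98/295 + 17180 = 5068002/295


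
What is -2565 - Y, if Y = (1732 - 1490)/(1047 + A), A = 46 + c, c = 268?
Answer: -3491207/1361 ≈ -2565.2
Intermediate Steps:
A = 314 (A = 46 + 268 = 314)
Y = 242/1361 (Y = (1732 - 1490)/(1047 + 314) = 242/1361 ≈ 0.17781)
-2565 - Y = -2565 - 1*242/1361 = -2565 - 242/1361 = -3491207/1361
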